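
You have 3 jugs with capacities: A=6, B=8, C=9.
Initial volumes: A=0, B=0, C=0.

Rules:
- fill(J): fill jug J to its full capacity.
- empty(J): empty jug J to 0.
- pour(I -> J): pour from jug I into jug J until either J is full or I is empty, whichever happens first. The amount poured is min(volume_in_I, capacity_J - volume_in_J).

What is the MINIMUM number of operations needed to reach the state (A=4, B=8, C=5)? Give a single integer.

Answer: 8

Derivation:
BFS from (A=0, B=0, C=0). One shortest path:
  1. fill(B) -> (A=0 B=8 C=0)
  2. pour(B -> A) -> (A=6 B=2 C=0)
  3. pour(A -> C) -> (A=0 B=2 C=6)
  4. pour(B -> A) -> (A=2 B=0 C=6)
  5. pour(C -> B) -> (A=2 B=6 C=0)
  6. fill(C) -> (A=2 B=6 C=9)
  7. pour(C -> A) -> (A=6 B=6 C=5)
  8. pour(A -> B) -> (A=4 B=8 C=5)
Reached target in 8 moves.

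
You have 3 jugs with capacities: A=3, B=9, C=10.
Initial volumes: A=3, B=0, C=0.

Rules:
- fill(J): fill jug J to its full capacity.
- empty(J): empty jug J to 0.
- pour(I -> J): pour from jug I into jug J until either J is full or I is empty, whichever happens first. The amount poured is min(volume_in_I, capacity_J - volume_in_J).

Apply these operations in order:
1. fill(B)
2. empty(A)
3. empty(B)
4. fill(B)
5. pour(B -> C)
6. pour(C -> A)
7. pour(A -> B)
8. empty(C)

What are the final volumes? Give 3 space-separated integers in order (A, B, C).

Answer: 0 3 0

Derivation:
Step 1: fill(B) -> (A=3 B=9 C=0)
Step 2: empty(A) -> (A=0 B=9 C=0)
Step 3: empty(B) -> (A=0 B=0 C=0)
Step 4: fill(B) -> (A=0 B=9 C=0)
Step 5: pour(B -> C) -> (A=0 B=0 C=9)
Step 6: pour(C -> A) -> (A=3 B=0 C=6)
Step 7: pour(A -> B) -> (A=0 B=3 C=6)
Step 8: empty(C) -> (A=0 B=3 C=0)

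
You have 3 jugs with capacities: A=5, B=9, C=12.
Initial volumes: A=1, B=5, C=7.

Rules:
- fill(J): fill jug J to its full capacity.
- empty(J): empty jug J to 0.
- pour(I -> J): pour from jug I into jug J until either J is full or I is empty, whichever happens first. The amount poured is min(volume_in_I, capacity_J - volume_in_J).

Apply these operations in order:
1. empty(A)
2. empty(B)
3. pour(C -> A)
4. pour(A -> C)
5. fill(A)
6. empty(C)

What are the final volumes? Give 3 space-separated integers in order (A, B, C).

Step 1: empty(A) -> (A=0 B=5 C=7)
Step 2: empty(B) -> (A=0 B=0 C=7)
Step 3: pour(C -> A) -> (A=5 B=0 C=2)
Step 4: pour(A -> C) -> (A=0 B=0 C=7)
Step 5: fill(A) -> (A=5 B=0 C=7)
Step 6: empty(C) -> (A=5 B=0 C=0)

Answer: 5 0 0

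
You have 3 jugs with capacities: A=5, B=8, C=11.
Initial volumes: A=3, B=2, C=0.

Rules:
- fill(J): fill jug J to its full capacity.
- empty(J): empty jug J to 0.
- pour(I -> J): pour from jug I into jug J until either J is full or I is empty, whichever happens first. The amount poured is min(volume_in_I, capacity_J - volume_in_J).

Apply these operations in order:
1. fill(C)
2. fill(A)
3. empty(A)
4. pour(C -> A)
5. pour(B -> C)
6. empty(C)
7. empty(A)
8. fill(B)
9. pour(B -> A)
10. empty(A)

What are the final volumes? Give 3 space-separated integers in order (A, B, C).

Answer: 0 3 0

Derivation:
Step 1: fill(C) -> (A=3 B=2 C=11)
Step 2: fill(A) -> (A=5 B=2 C=11)
Step 3: empty(A) -> (A=0 B=2 C=11)
Step 4: pour(C -> A) -> (A=5 B=2 C=6)
Step 5: pour(B -> C) -> (A=5 B=0 C=8)
Step 6: empty(C) -> (A=5 B=0 C=0)
Step 7: empty(A) -> (A=0 B=0 C=0)
Step 8: fill(B) -> (A=0 B=8 C=0)
Step 9: pour(B -> A) -> (A=5 B=3 C=0)
Step 10: empty(A) -> (A=0 B=3 C=0)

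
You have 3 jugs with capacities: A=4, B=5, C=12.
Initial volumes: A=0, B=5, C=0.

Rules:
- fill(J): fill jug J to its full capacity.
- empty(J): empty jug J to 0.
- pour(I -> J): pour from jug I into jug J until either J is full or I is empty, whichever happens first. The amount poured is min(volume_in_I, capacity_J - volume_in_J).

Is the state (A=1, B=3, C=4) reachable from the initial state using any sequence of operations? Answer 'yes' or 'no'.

Answer: no

Derivation:
BFS explored all 258 reachable states.
Reachable set includes: (0,0,0), (0,0,1), (0,0,2), (0,0,3), (0,0,4), (0,0,5), (0,0,6), (0,0,7), (0,0,8), (0,0,9), (0,0,10), (0,0,11) ...
Target (A=1, B=3, C=4) not in reachable set → no.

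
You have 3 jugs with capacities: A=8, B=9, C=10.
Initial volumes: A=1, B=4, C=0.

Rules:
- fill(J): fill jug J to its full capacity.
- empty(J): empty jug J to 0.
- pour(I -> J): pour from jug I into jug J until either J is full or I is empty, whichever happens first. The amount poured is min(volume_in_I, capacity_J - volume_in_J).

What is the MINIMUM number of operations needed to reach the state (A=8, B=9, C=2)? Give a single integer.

BFS from (A=1, B=4, C=0). One shortest path:
  1. empty(A) -> (A=0 B=4 C=0)
  2. fill(B) -> (A=0 B=9 C=0)
  3. fill(C) -> (A=0 B=9 C=10)
  4. pour(C -> A) -> (A=8 B=9 C=2)
Reached target in 4 moves.

Answer: 4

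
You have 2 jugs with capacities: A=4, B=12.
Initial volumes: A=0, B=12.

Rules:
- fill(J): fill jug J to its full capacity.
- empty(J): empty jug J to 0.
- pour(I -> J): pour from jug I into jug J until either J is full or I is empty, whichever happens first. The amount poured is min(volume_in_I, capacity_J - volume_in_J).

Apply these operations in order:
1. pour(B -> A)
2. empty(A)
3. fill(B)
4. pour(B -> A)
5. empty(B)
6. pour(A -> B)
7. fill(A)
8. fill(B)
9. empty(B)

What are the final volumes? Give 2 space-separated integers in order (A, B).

Step 1: pour(B -> A) -> (A=4 B=8)
Step 2: empty(A) -> (A=0 B=8)
Step 3: fill(B) -> (A=0 B=12)
Step 4: pour(B -> A) -> (A=4 B=8)
Step 5: empty(B) -> (A=4 B=0)
Step 6: pour(A -> B) -> (A=0 B=4)
Step 7: fill(A) -> (A=4 B=4)
Step 8: fill(B) -> (A=4 B=12)
Step 9: empty(B) -> (A=4 B=0)

Answer: 4 0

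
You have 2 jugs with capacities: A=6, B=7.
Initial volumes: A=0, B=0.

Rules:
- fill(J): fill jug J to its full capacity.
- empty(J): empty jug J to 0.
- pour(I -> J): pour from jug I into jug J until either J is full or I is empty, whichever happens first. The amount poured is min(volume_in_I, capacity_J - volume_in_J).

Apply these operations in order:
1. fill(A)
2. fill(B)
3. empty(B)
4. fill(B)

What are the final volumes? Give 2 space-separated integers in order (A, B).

Answer: 6 7

Derivation:
Step 1: fill(A) -> (A=6 B=0)
Step 2: fill(B) -> (A=6 B=7)
Step 3: empty(B) -> (A=6 B=0)
Step 4: fill(B) -> (A=6 B=7)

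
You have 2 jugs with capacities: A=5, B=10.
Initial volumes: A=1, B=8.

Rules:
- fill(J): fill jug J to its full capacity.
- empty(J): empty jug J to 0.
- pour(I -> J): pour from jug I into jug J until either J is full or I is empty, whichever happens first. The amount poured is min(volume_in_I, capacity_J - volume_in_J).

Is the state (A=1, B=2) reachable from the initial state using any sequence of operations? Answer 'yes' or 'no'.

BFS explored all 25 reachable states.
Reachable set includes: (0,0), (0,1), (0,3), (0,4), (0,5), (0,6), (0,8), (0,9), (0,10), (1,0), (1,8), (1,10) ...
Target (A=1, B=2) not in reachable set → no.

Answer: no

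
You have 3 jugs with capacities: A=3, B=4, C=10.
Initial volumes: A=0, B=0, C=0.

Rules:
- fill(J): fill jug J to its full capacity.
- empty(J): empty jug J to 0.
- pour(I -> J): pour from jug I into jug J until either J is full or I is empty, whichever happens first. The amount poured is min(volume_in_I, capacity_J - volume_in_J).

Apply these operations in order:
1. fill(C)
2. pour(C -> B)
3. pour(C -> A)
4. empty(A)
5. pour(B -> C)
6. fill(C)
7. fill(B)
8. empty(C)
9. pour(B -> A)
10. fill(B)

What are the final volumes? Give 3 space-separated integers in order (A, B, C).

Answer: 3 4 0

Derivation:
Step 1: fill(C) -> (A=0 B=0 C=10)
Step 2: pour(C -> B) -> (A=0 B=4 C=6)
Step 3: pour(C -> A) -> (A=3 B=4 C=3)
Step 4: empty(A) -> (A=0 B=4 C=3)
Step 5: pour(B -> C) -> (A=0 B=0 C=7)
Step 6: fill(C) -> (A=0 B=0 C=10)
Step 7: fill(B) -> (A=0 B=4 C=10)
Step 8: empty(C) -> (A=0 B=4 C=0)
Step 9: pour(B -> A) -> (A=3 B=1 C=0)
Step 10: fill(B) -> (A=3 B=4 C=0)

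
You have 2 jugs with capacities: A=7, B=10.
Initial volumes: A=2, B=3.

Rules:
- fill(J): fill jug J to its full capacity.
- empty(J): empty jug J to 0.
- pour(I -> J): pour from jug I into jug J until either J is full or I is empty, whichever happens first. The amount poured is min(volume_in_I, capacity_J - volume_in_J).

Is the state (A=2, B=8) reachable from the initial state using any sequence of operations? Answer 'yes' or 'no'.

BFS explored all 35 reachable states.
Reachable set includes: (0,0), (0,1), (0,2), (0,3), (0,4), (0,5), (0,6), (0,7), (0,8), (0,9), (0,10), (1,0) ...
Target (A=2, B=8) not in reachable set → no.

Answer: no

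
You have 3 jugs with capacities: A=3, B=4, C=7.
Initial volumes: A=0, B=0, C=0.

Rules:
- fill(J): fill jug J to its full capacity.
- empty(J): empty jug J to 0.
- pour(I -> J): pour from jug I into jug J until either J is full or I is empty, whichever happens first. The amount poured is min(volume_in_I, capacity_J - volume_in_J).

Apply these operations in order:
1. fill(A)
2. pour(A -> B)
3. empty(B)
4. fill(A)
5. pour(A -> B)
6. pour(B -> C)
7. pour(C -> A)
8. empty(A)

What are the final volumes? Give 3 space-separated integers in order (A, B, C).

Answer: 0 0 0

Derivation:
Step 1: fill(A) -> (A=3 B=0 C=0)
Step 2: pour(A -> B) -> (A=0 B=3 C=0)
Step 3: empty(B) -> (A=0 B=0 C=0)
Step 4: fill(A) -> (A=3 B=0 C=0)
Step 5: pour(A -> B) -> (A=0 B=3 C=0)
Step 6: pour(B -> C) -> (A=0 B=0 C=3)
Step 7: pour(C -> A) -> (A=3 B=0 C=0)
Step 8: empty(A) -> (A=0 B=0 C=0)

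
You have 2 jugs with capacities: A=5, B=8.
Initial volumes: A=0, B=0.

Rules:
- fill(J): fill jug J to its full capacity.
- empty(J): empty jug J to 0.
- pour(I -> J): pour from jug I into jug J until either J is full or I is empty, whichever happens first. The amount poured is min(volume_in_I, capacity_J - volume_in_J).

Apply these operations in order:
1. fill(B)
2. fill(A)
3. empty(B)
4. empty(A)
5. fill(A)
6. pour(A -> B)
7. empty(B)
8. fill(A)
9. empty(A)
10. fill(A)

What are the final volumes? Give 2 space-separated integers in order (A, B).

Answer: 5 0

Derivation:
Step 1: fill(B) -> (A=0 B=8)
Step 2: fill(A) -> (A=5 B=8)
Step 3: empty(B) -> (A=5 B=0)
Step 4: empty(A) -> (A=0 B=0)
Step 5: fill(A) -> (A=5 B=0)
Step 6: pour(A -> B) -> (A=0 B=5)
Step 7: empty(B) -> (A=0 B=0)
Step 8: fill(A) -> (A=5 B=0)
Step 9: empty(A) -> (A=0 B=0)
Step 10: fill(A) -> (A=5 B=0)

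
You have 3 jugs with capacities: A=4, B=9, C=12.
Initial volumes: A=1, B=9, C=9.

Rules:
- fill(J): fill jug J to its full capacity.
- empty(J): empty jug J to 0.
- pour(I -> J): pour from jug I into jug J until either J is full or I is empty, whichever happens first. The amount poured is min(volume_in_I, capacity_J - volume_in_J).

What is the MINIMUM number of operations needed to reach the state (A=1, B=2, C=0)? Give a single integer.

Answer: 5

Derivation:
BFS from (A=1, B=9, C=9). One shortest path:
  1. pour(B -> A) -> (A=4 B=6 C=9)
  2. empty(A) -> (A=0 B=6 C=9)
  3. pour(B -> A) -> (A=4 B=2 C=9)
  4. pour(A -> C) -> (A=1 B=2 C=12)
  5. empty(C) -> (A=1 B=2 C=0)
Reached target in 5 moves.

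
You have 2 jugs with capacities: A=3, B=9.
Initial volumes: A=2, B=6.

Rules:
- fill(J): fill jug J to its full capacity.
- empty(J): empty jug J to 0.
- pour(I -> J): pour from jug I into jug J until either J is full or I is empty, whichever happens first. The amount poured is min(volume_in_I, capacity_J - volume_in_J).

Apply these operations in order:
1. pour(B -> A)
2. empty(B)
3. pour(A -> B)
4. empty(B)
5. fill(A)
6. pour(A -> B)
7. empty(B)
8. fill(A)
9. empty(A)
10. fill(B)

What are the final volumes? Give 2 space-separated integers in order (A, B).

Step 1: pour(B -> A) -> (A=3 B=5)
Step 2: empty(B) -> (A=3 B=0)
Step 3: pour(A -> B) -> (A=0 B=3)
Step 4: empty(B) -> (A=0 B=0)
Step 5: fill(A) -> (A=3 B=0)
Step 6: pour(A -> B) -> (A=0 B=3)
Step 7: empty(B) -> (A=0 B=0)
Step 8: fill(A) -> (A=3 B=0)
Step 9: empty(A) -> (A=0 B=0)
Step 10: fill(B) -> (A=0 B=9)

Answer: 0 9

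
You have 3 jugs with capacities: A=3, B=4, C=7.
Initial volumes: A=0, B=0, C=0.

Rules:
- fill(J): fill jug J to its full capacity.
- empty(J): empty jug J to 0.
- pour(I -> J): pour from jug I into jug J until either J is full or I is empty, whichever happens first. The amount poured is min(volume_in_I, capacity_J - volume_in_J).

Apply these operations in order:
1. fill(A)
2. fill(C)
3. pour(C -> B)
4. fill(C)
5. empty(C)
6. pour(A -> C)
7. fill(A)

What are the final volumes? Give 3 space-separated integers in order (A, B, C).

Answer: 3 4 3

Derivation:
Step 1: fill(A) -> (A=3 B=0 C=0)
Step 2: fill(C) -> (A=3 B=0 C=7)
Step 3: pour(C -> B) -> (A=3 B=4 C=3)
Step 4: fill(C) -> (A=3 B=4 C=7)
Step 5: empty(C) -> (A=3 B=4 C=0)
Step 6: pour(A -> C) -> (A=0 B=4 C=3)
Step 7: fill(A) -> (A=3 B=4 C=3)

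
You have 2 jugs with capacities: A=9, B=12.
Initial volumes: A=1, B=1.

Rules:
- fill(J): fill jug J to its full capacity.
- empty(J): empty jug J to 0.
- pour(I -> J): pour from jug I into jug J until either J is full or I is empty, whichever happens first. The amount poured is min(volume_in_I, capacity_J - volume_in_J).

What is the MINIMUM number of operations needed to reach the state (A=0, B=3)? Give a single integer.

BFS from (A=1, B=1). One shortest path:
  1. empty(A) -> (A=0 B=1)
  2. fill(B) -> (A=0 B=12)
  3. pour(B -> A) -> (A=9 B=3)
  4. empty(A) -> (A=0 B=3)
Reached target in 4 moves.

Answer: 4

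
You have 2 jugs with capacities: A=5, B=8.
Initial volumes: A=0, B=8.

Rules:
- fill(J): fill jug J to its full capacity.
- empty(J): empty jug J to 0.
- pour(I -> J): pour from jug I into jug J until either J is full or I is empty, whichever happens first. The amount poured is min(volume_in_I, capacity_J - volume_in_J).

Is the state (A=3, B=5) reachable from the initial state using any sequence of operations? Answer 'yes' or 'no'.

BFS explored all 26 reachable states.
Reachable set includes: (0,0), (0,1), (0,2), (0,3), (0,4), (0,5), (0,6), (0,7), (0,8), (1,0), (1,8), (2,0) ...
Target (A=3, B=5) not in reachable set → no.

Answer: no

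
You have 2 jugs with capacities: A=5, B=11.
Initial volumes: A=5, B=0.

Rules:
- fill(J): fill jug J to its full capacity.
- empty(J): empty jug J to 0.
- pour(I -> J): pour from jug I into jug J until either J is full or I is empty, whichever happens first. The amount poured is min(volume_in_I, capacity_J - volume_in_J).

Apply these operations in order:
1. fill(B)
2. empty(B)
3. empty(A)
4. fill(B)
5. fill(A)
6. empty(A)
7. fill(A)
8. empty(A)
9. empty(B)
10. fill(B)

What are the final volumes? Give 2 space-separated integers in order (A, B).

Step 1: fill(B) -> (A=5 B=11)
Step 2: empty(B) -> (A=5 B=0)
Step 3: empty(A) -> (A=0 B=0)
Step 4: fill(B) -> (A=0 B=11)
Step 5: fill(A) -> (A=5 B=11)
Step 6: empty(A) -> (A=0 B=11)
Step 7: fill(A) -> (A=5 B=11)
Step 8: empty(A) -> (A=0 B=11)
Step 9: empty(B) -> (A=0 B=0)
Step 10: fill(B) -> (A=0 B=11)

Answer: 0 11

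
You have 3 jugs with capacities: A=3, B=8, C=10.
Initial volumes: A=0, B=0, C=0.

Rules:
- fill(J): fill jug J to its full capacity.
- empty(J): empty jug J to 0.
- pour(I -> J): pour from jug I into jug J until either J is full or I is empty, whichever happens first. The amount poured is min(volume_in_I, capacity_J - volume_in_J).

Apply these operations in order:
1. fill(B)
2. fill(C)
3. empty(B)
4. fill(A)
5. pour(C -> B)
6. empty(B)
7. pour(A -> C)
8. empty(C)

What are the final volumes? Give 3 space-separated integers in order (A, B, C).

Answer: 0 0 0

Derivation:
Step 1: fill(B) -> (A=0 B=8 C=0)
Step 2: fill(C) -> (A=0 B=8 C=10)
Step 3: empty(B) -> (A=0 B=0 C=10)
Step 4: fill(A) -> (A=3 B=0 C=10)
Step 5: pour(C -> B) -> (A=3 B=8 C=2)
Step 6: empty(B) -> (A=3 B=0 C=2)
Step 7: pour(A -> C) -> (A=0 B=0 C=5)
Step 8: empty(C) -> (A=0 B=0 C=0)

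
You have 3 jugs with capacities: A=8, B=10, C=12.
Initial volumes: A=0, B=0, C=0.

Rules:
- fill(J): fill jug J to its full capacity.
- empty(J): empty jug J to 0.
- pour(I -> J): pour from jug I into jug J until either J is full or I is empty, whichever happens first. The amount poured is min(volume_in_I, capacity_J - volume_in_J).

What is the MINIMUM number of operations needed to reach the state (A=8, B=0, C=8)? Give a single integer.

BFS from (A=0, B=0, C=0). One shortest path:
  1. fill(A) -> (A=8 B=0 C=0)
  2. pour(A -> C) -> (A=0 B=0 C=8)
  3. fill(A) -> (A=8 B=0 C=8)
Reached target in 3 moves.

Answer: 3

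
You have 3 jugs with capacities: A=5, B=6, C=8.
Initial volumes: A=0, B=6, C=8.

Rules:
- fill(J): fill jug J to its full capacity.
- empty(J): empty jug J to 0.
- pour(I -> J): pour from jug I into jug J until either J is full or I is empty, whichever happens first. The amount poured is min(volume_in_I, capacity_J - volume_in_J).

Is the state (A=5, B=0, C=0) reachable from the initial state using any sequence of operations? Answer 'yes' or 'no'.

BFS from (A=0, B=6, C=8):
  1. fill(A) -> (A=5 B=6 C=8)
  2. empty(B) -> (A=5 B=0 C=8)
  3. empty(C) -> (A=5 B=0 C=0)
Target reached → yes.

Answer: yes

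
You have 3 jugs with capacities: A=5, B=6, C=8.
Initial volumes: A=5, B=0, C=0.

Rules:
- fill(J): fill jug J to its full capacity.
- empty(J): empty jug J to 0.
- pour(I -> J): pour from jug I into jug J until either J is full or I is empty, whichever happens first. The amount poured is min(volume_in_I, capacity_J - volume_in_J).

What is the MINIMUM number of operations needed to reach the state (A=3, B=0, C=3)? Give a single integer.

Answer: 6

Derivation:
BFS from (A=5, B=0, C=0). One shortest path:
  1. fill(B) -> (A=5 B=6 C=0)
  2. pour(A -> C) -> (A=0 B=6 C=5)
  3. pour(B -> C) -> (A=0 B=3 C=8)
  4. pour(C -> A) -> (A=5 B=3 C=3)
  5. empty(A) -> (A=0 B=3 C=3)
  6. pour(B -> A) -> (A=3 B=0 C=3)
Reached target in 6 moves.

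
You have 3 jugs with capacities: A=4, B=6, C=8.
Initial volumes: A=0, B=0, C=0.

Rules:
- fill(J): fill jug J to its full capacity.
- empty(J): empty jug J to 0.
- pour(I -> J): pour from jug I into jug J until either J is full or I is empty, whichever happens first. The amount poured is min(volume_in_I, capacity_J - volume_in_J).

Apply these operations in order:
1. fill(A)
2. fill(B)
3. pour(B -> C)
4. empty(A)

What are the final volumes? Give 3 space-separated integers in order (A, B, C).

Answer: 0 0 6

Derivation:
Step 1: fill(A) -> (A=4 B=0 C=0)
Step 2: fill(B) -> (A=4 B=6 C=0)
Step 3: pour(B -> C) -> (A=4 B=0 C=6)
Step 4: empty(A) -> (A=0 B=0 C=6)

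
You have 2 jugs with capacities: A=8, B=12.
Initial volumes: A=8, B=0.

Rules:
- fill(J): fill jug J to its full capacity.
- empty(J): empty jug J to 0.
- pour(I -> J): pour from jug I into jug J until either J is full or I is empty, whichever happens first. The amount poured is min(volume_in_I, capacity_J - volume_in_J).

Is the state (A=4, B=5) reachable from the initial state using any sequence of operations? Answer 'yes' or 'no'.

Answer: no

Derivation:
BFS explored all 10 reachable states.
Reachable set includes: (0,0), (0,4), (0,8), (0,12), (4,0), (4,12), (8,0), (8,4), (8,8), (8,12)
Target (A=4, B=5) not in reachable set → no.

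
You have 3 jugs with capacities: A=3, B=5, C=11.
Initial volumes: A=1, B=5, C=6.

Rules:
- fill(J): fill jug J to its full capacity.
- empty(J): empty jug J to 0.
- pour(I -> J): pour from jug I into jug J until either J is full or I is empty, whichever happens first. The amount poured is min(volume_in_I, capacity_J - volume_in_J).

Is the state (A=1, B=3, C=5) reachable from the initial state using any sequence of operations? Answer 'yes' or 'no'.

BFS explored all 208 reachable states.
Reachable set includes: (0,0,0), (0,0,1), (0,0,2), (0,0,3), (0,0,4), (0,0,5), (0,0,6), (0,0,7), (0,0,8), (0,0,9), (0,0,10), (0,0,11) ...
Target (A=1, B=3, C=5) not in reachable set → no.

Answer: no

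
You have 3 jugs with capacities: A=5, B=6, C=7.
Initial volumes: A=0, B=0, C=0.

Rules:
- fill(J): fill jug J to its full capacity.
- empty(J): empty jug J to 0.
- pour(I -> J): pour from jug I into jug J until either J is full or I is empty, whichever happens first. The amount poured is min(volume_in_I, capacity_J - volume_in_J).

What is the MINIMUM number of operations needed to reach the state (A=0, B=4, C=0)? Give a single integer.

Answer: 5

Derivation:
BFS from (A=0, B=0, C=0). One shortest path:
  1. fill(A) -> (A=5 B=0 C=0)
  2. fill(B) -> (A=5 B=6 C=0)
  3. pour(A -> C) -> (A=0 B=6 C=5)
  4. pour(B -> C) -> (A=0 B=4 C=7)
  5. empty(C) -> (A=0 B=4 C=0)
Reached target in 5 moves.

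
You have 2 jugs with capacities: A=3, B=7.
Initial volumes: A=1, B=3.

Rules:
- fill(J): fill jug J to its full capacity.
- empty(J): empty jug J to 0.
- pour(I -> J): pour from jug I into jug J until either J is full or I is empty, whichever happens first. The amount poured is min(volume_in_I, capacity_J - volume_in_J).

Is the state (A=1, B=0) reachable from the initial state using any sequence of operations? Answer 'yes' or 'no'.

Answer: yes

Derivation:
BFS from (A=1, B=3):
  1. empty(B) -> (A=1 B=0)
Target reached → yes.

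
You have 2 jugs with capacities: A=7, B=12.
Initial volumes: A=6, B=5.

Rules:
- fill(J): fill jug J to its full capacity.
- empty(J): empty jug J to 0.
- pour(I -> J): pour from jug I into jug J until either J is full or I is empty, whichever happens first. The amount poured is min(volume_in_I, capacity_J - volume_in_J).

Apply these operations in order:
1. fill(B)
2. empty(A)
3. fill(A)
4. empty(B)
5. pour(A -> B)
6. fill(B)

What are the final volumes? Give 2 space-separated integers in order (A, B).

Answer: 0 12

Derivation:
Step 1: fill(B) -> (A=6 B=12)
Step 2: empty(A) -> (A=0 B=12)
Step 3: fill(A) -> (A=7 B=12)
Step 4: empty(B) -> (A=7 B=0)
Step 5: pour(A -> B) -> (A=0 B=7)
Step 6: fill(B) -> (A=0 B=12)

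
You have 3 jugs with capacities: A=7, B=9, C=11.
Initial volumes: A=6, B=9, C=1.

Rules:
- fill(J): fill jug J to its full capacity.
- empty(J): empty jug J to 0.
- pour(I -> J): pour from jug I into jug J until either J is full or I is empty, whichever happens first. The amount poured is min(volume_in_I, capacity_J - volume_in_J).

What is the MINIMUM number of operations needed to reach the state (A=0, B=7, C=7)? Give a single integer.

BFS from (A=6, B=9, C=1). One shortest path:
  1. empty(B) -> (A=6 B=0 C=1)
  2. pour(A -> C) -> (A=0 B=0 C=7)
  3. fill(A) -> (A=7 B=0 C=7)
  4. pour(A -> B) -> (A=0 B=7 C=7)
Reached target in 4 moves.

Answer: 4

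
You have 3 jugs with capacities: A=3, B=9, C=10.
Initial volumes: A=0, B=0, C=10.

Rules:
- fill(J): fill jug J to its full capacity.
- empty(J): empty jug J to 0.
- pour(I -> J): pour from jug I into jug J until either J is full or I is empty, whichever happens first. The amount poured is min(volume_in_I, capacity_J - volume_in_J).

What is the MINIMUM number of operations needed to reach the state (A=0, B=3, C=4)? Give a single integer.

BFS from (A=0, B=0, C=10). One shortest path:
  1. pour(C -> A) -> (A=3 B=0 C=7)
  2. empty(A) -> (A=0 B=0 C=7)
  3. pour(C -> A) -> (A=3 B=0 C=4)
  4. pour(A -> B) -> (A=0 B=3 C=4)
Reached target in 4 moves.

Answer: 4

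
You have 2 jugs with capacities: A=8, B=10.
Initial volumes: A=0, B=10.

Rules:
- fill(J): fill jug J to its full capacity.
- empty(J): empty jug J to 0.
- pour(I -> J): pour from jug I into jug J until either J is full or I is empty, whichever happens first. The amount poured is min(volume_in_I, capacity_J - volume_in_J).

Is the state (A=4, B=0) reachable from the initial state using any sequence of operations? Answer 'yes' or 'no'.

BFS from (A=0, B=10):
  1. pour(B -> A) -> (A=8 B=2)
  2. empty(A) -> (A=0 B=2)
  3. pour(B -> A) -> (A=2 B=0)
  4. fill(B) -> (A=2 B=10)
  5. pour(B -> A) -> (A=8 B=4)
  6. empty(A) -> (A=0 B=4)
  7. pour(B -> A) -> (A=4 B=0)
Target reached → yes.

Answer: yes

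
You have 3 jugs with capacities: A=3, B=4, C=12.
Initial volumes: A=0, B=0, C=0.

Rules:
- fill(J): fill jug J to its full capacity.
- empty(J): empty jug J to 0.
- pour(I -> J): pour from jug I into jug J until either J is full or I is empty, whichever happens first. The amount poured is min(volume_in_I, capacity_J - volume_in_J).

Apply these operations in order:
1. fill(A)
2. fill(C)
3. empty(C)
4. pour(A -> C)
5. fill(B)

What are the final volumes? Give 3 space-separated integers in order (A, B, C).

Step 1: fill(A) -> (A=3 B=0 C=0)
Step 2: fill(C) -> (A=3 B=0 C=12)
Step 3: empty(C) -> (A=3 B=0 C=0)
Step 4: pour(A -> C) -> (A=0 B=0 C=3)
Step 5: fill(B) -> (A=0 B=4 C=3)

Answer: 0 4 3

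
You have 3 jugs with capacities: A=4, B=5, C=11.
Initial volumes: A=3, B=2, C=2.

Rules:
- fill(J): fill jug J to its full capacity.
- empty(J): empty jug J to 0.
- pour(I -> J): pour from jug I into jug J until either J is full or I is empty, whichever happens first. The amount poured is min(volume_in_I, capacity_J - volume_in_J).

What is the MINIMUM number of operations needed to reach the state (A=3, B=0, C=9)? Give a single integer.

BFS from (A=3, B=2, C=2). One shortest path:
  1. pour(B -> C) -> (A=3 B=0 C=4)
  2. fill(B) -> (A=3 B=5 C=4)
  3. pour(B -> C) -> (A=3 B=0 C=9)
Reached target in 3 moves.

Answer: 3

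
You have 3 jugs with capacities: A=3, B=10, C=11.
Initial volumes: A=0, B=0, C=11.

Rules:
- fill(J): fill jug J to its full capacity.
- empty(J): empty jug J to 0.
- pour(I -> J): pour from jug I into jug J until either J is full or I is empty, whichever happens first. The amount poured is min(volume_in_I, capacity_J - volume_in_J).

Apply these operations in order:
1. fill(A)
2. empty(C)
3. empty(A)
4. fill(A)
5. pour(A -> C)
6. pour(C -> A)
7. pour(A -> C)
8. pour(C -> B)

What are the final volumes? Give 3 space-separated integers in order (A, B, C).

Answer: 0 3 0

Derivation:
Step 1: fill(A) -> (A=3 B=0 C=11)
Step 2: empty(C) -> (A=3 B=0 C=0)
Step 3: empty(A) -> (A=0 B=0 C=0)
Step 4: fill(A) -> (A=3 B=0 C=0)
Step 5: pour(A -> C) -> (A=0 B=0 C=3)
Step 6: pour(C -> A) -> (A=3 B=0 C=0)
Step 7: pour(A -> C) -> (A=0 B=0 C=3)
Step 8: pour(C -> B) -> (A=0 B=3 C=0)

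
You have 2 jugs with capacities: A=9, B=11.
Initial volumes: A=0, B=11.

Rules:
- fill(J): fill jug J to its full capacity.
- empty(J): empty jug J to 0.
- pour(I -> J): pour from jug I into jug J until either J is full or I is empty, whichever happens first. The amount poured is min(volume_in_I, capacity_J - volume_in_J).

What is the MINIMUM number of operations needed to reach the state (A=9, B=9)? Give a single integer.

Answer: 4

Derivation:
BFS from (A=0, B=11). One shortest path:
  1. fill(A) -> (A=9 B=11)
  2. empty(B) -> (A=9 B=0)
  3. pour(A -> B) -> (A=0 B=9)
  4. fill(A) -> (A=9 B=9)
Reached target in 4 moves.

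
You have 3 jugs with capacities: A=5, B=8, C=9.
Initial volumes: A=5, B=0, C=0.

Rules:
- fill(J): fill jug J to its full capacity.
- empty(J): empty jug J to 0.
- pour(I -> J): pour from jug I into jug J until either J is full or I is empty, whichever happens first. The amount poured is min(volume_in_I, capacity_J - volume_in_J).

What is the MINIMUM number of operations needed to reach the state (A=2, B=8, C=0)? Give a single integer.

Answer: 3

Derivation:
BFS from (A=5, B=0, C=0). One shortest path:
  1. pour(A -> B) -> (A=0 B=5 C=0)
  2. fill(A) -> (A=5 B=5 C=0)
  3. pour(A -> B) -> (A=2 B=8 C=0)
Reached target in 3 moves.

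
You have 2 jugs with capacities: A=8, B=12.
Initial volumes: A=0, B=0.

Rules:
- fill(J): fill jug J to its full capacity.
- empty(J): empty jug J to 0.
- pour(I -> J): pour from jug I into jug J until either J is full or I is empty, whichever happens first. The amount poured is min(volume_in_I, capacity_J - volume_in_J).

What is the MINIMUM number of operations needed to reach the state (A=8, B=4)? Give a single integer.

BFS from (A=0, B=0). One shortest path:
  1. fill(B) -> (A=0 B=12)
  2. pour(B -> A) -> (A=8 B=4)
Reached target in 2 moves.

Answer: 2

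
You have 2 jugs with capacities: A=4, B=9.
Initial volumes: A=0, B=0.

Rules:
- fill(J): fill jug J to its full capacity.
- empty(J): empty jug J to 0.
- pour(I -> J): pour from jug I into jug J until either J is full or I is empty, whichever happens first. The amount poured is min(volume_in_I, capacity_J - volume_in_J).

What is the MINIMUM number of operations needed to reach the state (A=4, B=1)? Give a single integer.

BFS from (A=0, B=0). One shortest path:
  1. fill(B) -> (A=0 B=9)
  2. pour(B -> A) -> (A=4 B=5)
  3. empty(A) -> (A=0 B=5)
  4. pour(B -> A) -> (A=4 B=1)
Reached target in 4 moves.

Answer: 4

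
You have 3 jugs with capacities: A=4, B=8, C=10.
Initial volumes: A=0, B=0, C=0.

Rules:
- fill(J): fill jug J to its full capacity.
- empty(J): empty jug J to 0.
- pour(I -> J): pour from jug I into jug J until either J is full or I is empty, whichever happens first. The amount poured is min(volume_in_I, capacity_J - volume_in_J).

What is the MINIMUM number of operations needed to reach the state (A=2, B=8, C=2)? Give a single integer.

BFS from (A=0, B=0, C=0). One shortest path:
  1. fill(A) -> (A=4 B=0 C=0)
  2. fill(B) -> (A=4 B=8 C=0)
  3. pour(B -> C) -> (A=4 B=0 C=8)
  4. pour(A -> C) -> (A=2 B=0 C=10)
  5. pour(C -> B) -> (A=2 B=8 C=2)
Reached target in 5 moves.

Answer: 5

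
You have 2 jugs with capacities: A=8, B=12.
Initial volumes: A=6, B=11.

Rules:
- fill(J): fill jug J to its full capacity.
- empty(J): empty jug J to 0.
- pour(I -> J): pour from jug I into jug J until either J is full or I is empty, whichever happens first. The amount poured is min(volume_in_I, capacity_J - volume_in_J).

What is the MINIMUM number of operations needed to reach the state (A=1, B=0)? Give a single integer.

Answer: 5

Derivation:
BFS from (A=6, B=11). One shortest path:
  1. pour(B -> A) -> (A=8 B=9)
  2. empty(A) -> (A=0 B=9)
  3. pour(B -> A) -> (A=8 B=1)
  4. empty(A) -> (A=0 B=1)
  5. pour(B -> A) -> (A=1 B=0)
Reached target in 5 moves.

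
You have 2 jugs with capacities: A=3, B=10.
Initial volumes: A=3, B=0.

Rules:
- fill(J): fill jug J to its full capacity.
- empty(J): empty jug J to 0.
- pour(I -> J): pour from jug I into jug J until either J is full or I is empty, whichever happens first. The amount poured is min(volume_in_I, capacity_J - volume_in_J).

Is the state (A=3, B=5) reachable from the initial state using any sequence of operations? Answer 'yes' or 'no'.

Answer: yes

Derivation:
BFS from (A=3, B=0):
  1. pour(A -> B) -> (A=0 B=3)
  2. fill(A) -> (A=3 B=3)
  3. pour(A -> B) -> (A=0 B=6)
  4. fill(A) -> (A=3 B=6)
  5. pour(A -> B) -> (A=0 B=9)
  6. fill(A) -> (A=3 B=9)
  7. pour(A -> B) -> (A=2 B=10)
  8. empty(B) -> (A=2 B=0)
  9. pour(A -> B) -> (A=0 B=2)
  10. fill(A) -> (A=3 B=2)
  11. pour(A -> B) -> (A=0 B=5)
  12. fill(A) -> (A=3 B=5)
Target reached → yes.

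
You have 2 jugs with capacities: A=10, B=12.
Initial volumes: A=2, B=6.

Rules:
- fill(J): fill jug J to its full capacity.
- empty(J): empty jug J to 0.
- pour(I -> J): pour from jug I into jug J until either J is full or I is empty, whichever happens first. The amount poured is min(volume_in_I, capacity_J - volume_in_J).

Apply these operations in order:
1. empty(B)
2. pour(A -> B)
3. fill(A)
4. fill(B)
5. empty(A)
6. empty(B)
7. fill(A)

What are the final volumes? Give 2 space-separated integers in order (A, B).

Answer: 10 0

Derivation:
Step 1: empty(B) -> (A=2 B=0)
Step 2: pour(A -> B) -> (A=0 B=2)
Step 3: fill(A) -> (A=10 B=2)
Step 4: fill(B) -> (A=10 B=12)
Step 5: empty(A) -> (A=0 B=12)
Step 6: empty(B) -> (A=0 B=0)
Step 7: fill(A) -> (A=10 B=0)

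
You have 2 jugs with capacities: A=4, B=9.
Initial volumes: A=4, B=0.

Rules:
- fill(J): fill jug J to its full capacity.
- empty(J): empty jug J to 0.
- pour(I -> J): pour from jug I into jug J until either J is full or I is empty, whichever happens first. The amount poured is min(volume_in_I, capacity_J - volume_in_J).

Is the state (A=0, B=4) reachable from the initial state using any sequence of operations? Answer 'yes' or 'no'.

BFS from (A=4, B=0):
  1. pour(A -> B) -> (A=0 B=4)
Target reached → yes.

Answer: yes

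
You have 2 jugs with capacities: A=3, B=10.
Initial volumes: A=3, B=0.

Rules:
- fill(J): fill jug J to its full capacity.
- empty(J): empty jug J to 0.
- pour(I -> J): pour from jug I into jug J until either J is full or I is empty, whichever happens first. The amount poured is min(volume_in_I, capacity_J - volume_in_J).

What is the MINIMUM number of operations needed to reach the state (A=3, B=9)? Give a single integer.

BFS from (A=3, B=0). One shortest path:
  1. pour(A -> B) -> (A=0 B=3)
  2. fill(A) -> (A=3 B=3)
  3. pour(A -> B) -> (A=0 B=6)
  4. fill(A) -> (A=3 B=6)
  5. pour(A -> B) -> (A=0 B=9)
  6. fill(A) -> (A=3 B=9)
Reached target in 6 moves.

Answer: 6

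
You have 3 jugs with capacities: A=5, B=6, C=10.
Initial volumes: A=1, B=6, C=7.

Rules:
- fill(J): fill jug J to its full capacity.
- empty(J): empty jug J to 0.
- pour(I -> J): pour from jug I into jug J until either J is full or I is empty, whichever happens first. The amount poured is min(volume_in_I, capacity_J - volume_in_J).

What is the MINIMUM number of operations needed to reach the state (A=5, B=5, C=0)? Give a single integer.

BFS from (A=1, B=6, C=7). One shortest path:
  1. fill(A) -> (A=5 B=6 C=7)
  2. empty(B) -> (A=5 B=0 C=7)
  3. empty(C) -> (A=5 B=0 C=0)
  4. pour(A -> B) -> (A=0 B=5 C=0)
  5. fill(A) -> (A=5 B=5 C=0)
Reached target in 5 moves.

Answer: 5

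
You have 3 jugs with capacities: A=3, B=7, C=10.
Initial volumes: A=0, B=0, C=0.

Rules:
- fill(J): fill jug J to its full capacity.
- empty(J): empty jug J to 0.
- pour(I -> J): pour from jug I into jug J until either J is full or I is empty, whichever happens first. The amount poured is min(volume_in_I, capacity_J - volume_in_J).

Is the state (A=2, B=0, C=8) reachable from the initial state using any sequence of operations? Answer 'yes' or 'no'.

BFS from (A=0, B=0, C=0):
  1. fill(C) -> (A=0 B=0 C=10)
  2. pour(C -> A) -> (A=3 B=0 C=7)
  3. pour(A -> B) -> (A=0 B=3 C=7)
  4. pour(C -> A) -> (A=3 B=3 C=4)
  5. pour(A -> B) -> (A=0 B=6 C=4)
  6. pour(C -> A) -> (A=3 B=6 C=1)
  7. pour(A -> B) -> (A=2 B=7 C=1)
  8. pour(B -> C) -> (A=2 B=0 C=8)
Target reached → yes.

Answer: yes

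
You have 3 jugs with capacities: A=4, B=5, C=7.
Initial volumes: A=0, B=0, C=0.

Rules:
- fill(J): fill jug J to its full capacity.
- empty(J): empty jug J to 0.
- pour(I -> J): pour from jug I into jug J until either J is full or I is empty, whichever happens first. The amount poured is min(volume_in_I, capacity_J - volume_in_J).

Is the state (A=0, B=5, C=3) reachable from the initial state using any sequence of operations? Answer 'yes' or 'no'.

Answer: yes

Derivation:
BFS from (A=0, B=0, C=0):
  1. fill(B) -> (A=0 B=5 C=0)
  2. fill(C) -> (A=0 B=5 C=7)
  3. pour(C -> A) -> (A=4 B=5 C=3)
  4. empty(A) -> (A=0 B=5 C=3)
Target reached → yes.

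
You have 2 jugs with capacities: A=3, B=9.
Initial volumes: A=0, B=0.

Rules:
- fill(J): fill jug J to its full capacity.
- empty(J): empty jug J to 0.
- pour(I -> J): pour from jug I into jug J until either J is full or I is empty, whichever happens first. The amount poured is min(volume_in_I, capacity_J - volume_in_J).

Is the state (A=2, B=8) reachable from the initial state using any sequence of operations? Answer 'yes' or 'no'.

Answer: no

Derivation:
BFS explored all 8 reachable states.
Reachable set includes: (0,0), (0,3), (0,6), (0,9), (3,0), (3,3), (3,6), (3,9)
Target (A=2, B=8) not in reachable set → no.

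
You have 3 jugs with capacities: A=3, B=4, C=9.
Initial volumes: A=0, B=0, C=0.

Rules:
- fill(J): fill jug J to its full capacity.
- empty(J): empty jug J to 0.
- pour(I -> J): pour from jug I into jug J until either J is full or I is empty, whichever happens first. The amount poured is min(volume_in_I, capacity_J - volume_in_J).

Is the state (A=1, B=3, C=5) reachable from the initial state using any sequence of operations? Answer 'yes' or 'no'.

Answer: no

Derivation:
BFS explored all 152 reachable states.
Reachable set includes: (0,0,0), (0,0,1), (0,0,2), (0,0,3), (0,0,4), (0,0,5), (0,0,6), (0,0,7), (0,0,8), (0,0,9), (0,1,0), (0,1,1) ...
Target (A=1, B=3, C=5) not in reachable set → no.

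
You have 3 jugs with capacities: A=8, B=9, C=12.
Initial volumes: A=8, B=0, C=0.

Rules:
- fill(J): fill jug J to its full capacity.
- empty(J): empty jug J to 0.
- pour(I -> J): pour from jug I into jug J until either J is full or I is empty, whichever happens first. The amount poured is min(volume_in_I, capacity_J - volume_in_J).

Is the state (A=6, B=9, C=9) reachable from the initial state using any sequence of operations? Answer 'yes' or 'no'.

Answer: yes

Derivation:
BFS from (A=8, B=0, C=0):
  1. pour(A -> B) -> (A=0 B=8 C=0)
  2. fill(A) -> (A=8 B=8 C=0)
  3. pour(A -> B) -> (A=7 B=9 C=0)
  4. pour(B -> C) -> (A=7 B=0 C=9)
  5. pour(A -> B) -> (A=0 B=7 C=9)
  6. fill(A) -> (A=8 B=7 C=9)
  7. pour(A -> B) -> (A=6 B=9 C=9)
Target reached → yes.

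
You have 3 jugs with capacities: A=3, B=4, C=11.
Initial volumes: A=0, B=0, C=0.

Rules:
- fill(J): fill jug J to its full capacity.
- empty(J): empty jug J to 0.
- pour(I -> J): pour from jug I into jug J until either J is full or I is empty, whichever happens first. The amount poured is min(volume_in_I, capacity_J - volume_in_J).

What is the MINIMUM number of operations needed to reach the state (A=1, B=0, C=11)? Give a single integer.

BFS from (A=0, B=0, C=0). One shortest path:
  1. fill(B) -> (A=0 B=4 C=0)
  2. fill(C) -> (A=0 B=4 C=11)
  3. pour(B -> A) -> (A=3 B=1 C=11)
  4. empty(A) -> (A=0 B=1 C=11)
  5. pour(B -> A) -> (A=1 B=0 C=11)
Reached target in 5 moves.

Answer: 5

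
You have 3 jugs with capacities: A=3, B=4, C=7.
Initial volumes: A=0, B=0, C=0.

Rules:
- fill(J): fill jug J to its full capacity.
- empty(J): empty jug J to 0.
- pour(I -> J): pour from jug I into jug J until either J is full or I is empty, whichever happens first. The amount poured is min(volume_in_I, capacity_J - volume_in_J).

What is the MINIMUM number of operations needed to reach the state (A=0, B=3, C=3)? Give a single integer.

Answer: 4

Derivation:
BFS from (A=0, B=0, C=0). One shortest path:
  1. fill(A) -> (A=3 B=0 C=0)
  2. pour(A -> B) -> (A=0 B=3 C=0)
  3. fill(A) -> (A=3 B=3 C=0)
  4. pour(A -> C) -> (A=0 B=3 C=3)
Reached target in 4 moves.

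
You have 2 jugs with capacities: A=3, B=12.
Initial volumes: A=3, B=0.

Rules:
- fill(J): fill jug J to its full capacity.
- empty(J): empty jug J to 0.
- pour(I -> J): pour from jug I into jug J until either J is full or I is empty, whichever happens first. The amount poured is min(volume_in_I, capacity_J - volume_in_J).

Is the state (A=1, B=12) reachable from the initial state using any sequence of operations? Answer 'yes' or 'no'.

BFS explored all 10 reachable states.
Reachable set includes: (0,0), (0,3), (0,6), (0,9), (0,12), (3,0), (3,3), (3,6), (3,9), (3,12)
Target (A=1, B=12) not in reachable set → no.

Answer: no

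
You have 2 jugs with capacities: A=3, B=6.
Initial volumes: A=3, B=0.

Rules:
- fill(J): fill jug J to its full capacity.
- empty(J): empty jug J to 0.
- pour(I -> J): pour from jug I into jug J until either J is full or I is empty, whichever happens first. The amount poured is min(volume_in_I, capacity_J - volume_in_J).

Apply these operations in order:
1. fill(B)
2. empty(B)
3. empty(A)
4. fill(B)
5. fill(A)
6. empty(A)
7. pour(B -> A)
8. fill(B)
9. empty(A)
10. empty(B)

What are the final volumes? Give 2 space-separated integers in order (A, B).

Step 1: fill(B) -> (A=3 B=6)
Step 2: empty(B) -> (A=3 B=0)
Step 3: empty(A) -> (A=0 B=0)
Step 4: fill(B) -> (A=0 B=6)
Step 5: fill(A) -> (A=3 B=6)
Step 6: empty(A) -> (A=0 B=6)
Step 7: pour(B -> A) -> (A=3 B=3)
Step 8: fill(B) -> (A=3 B=6)
Step 9: empty(A) -> (A=0 B=6)
Step 10: empty(B) -> (A=0 B=0)

Answer: 0 0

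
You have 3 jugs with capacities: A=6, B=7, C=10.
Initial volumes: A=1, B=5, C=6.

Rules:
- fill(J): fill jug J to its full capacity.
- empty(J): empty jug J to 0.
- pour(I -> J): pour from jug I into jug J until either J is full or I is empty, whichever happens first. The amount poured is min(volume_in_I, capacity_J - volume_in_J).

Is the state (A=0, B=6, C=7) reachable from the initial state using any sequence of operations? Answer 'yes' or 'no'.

BFS from (A=1, B=5, C=6):
  1. empty(B) -> (A=1 B=0 C=6)
  2. pour(A -> C) -> (A=0 B=0 C=7)
  3. fill(A) -> (A=6 B=0 C=7)
  4. pour(A -> B) -> (A=0 B=6 C=7)
Target reached → yes.

Answer: yes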